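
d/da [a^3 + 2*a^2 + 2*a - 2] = 3*a^2 + 4*a + 2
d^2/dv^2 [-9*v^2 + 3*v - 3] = -18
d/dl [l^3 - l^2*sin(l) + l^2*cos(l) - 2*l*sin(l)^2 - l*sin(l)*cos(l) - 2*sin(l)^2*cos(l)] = -sqrt(2)*l^2*sin(l + pi/4) + 3*l^2 - 2*l*sin(2*l) - l*cos(2*l) + 2*sqrt(2)*l*cos(l + pi/4) + sin(l)/2 - sin(2*l)/2 - 3*sin(3*l)/2 + cos(2*l) - 1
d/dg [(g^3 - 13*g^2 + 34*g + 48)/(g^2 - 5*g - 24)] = (g^2 + 6*g - 9)/(g^2 + 6*g + 9)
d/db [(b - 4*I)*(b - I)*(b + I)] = 3*b^2 - 8*I*b + 1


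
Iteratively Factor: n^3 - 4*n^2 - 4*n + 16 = (n - 4)*(n^2 - 4) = (n - 4)*(n - 2)*(n + 2)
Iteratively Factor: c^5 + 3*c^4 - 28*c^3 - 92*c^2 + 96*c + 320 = (c - 5)*(c^4 + 8*c^3 + 12*c^2 - 32*c - 64) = (c - 5)*(c - 2)*(c^3 + 10*c^2 + 32*c + 32) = (c - 5)*(c - 2)*(c + 2)*(c^2 + 8*c + 16) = (c - 5)*(c - 2)*(c + 2)*(c + 4)*(c + 4)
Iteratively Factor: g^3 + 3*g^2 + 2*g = (g + 2)*(g^2 + g) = (g + 1)*(g + 2)*(g)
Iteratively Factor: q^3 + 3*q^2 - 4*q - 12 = (q - 2)*(q^2 + 5*q + 6) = (q - 2)*(q + 3)*(q + 2)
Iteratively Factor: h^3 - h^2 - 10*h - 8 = (h - 4)*(h^2 + 3*h + 2) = (h - 4)*(h + 2)*(h + 1)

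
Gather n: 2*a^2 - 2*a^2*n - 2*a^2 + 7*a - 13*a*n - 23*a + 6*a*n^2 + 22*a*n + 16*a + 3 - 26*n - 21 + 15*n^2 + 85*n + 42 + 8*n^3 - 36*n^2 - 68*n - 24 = 8*n^3 + n^2*(6*a - 21) + n*(-2*a^2 + 9*a - 9)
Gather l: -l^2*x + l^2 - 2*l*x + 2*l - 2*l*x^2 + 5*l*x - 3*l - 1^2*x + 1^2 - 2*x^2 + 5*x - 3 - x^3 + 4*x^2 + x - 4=l^2*(1 - x) + l*(-2*x^2 + 3*x - 1) - x^3 + 2*x^2 + 5*x - 6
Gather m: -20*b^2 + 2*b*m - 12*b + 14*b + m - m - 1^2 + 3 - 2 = -20*b^2 + 2*b*m + 2*b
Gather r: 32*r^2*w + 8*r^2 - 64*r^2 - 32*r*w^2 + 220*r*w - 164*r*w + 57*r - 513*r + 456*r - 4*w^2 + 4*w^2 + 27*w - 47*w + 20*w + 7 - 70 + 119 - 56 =r^2*(32*w - 56) + r*(-32*w^2 + 56*w)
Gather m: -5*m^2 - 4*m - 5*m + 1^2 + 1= -5*m^2 - 9*m + 2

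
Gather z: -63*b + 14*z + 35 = -63*b + 14*z + 35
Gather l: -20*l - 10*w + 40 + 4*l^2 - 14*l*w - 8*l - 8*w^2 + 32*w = 4*l^2 + l*(-14*w - 28) - 8*w^2 + 22*w + 40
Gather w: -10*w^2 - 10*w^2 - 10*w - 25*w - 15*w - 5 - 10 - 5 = -20*w^2 - 50*w - 20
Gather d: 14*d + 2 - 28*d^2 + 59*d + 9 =-28*d^2 + 73*d + 11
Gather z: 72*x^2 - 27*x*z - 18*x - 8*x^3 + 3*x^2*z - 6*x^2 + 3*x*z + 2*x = -8*x^3 + 66*x^2 - 16*x + z*(3*x^2 - 24*x)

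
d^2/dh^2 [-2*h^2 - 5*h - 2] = -4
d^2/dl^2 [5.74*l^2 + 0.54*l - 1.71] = 11.4800000000000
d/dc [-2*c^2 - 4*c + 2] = -4*c - 4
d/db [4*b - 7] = 4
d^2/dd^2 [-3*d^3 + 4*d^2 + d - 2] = 8 - 18*d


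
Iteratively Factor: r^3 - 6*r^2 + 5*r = (r - 1)*(r^2 - 5*r) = r*(r - 1)*(r - 5)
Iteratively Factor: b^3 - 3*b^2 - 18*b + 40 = (b - 2)*(b^2 - b - 20) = (b - 2)*(b + 4)*(b - 5)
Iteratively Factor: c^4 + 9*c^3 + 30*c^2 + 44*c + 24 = (c + 2)*(c^3 + 7*c^2 + 16*c + 12) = (c + 2)*(c + 3)*(c^2 + 4*c + 4) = (c + 2)^2*(c + 3)*(c + 2)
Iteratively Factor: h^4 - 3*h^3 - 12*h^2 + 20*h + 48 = (h - 3)*(h^3 - 12*h - 16) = (h - 3)*(h + 2)*(h^2 - 2*h - 8) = (h - 3)*(h + 2)^2*(h - 4)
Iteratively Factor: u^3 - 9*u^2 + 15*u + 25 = (u - 5)*(u^2 - 4*u - 5) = (u - 5)*(u + 1)*(u - 5)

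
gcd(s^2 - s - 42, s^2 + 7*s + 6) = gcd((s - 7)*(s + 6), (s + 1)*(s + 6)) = s + 6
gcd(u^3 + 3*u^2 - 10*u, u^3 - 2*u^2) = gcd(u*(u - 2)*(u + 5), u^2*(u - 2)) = u^2 - 2*u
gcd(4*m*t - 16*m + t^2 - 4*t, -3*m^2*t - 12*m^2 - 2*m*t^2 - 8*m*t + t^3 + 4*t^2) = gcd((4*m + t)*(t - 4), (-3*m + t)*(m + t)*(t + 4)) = 1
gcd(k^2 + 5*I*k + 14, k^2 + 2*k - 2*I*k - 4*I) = k - 2*I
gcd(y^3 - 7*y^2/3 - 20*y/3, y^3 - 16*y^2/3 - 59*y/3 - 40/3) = y + 5/3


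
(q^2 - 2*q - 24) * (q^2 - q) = q^4 - 3*q^3 - 22*q^2 + 24*q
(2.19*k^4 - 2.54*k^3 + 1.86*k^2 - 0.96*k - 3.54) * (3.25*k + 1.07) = 7.1175*k^5 - 5.9117*k^4 + 3.3272*k^3 - 1.1298*k^2 - 12.5322*k - 3.7878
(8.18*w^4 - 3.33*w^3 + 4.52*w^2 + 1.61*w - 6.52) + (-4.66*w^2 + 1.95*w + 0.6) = 8.18*w^4 - 3.33*w^3 - 0.140000000000001*w^2 + 3.56*w - 5.92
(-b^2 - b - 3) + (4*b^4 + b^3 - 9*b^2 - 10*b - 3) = 4*b^4 + b^3 - 10*b^2 - 11*b - 6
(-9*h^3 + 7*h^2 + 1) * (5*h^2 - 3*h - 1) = -45*h^5 + 62*h^4 - 12*h^3 - 2*h^2 - 3*h - 1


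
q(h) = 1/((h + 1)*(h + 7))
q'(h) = -1/((h + 1)*(h + 7)^2) - 1/((h + 1)^2*(h + 7)) = 2*(-h - 4)/(h^4 + 16*h^3 + 78*h^2 + 112*h + 49)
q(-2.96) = -0.13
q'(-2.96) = -0.03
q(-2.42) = -0.15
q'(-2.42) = -0.07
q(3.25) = 0.02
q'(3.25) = -0.01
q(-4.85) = -0.12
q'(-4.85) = 0.02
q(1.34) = 0.05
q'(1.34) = -0.03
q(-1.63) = -0.30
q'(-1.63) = -0.41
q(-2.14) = -0.18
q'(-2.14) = -0.12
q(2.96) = 0.03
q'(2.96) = -0.01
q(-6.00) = -0.20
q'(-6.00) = 0.16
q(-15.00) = 0.01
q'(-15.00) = 0.00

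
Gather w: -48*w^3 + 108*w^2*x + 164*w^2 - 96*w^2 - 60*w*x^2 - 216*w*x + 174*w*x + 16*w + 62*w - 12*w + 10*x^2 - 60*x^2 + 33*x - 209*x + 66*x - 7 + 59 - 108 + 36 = -48*w^3 + w^2*(108*x + 68) + w*(-60*x^2 - 42*x + 66) - 50*x^2 - 110*x - 20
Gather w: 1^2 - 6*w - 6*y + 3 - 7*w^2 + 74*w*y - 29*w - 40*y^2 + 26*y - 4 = -7*w^2 + w*(74*y - 35) - 40*y^2 + 20*y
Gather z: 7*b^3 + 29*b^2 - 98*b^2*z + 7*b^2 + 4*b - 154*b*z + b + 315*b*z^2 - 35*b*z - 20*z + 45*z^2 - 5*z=7*b^3 + 36*b^2 + 5*b + z^2*(315*b + 45) + z*(-98*b^2 - 189*b - 25)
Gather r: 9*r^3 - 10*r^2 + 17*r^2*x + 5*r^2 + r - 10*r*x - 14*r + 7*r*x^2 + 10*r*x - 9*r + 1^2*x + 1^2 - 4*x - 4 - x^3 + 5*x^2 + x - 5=9*r^3 + r^2*(17*x - 5) + r*(7*x^2 - 22) - x^3 + 5*x^2 - 2*x - 8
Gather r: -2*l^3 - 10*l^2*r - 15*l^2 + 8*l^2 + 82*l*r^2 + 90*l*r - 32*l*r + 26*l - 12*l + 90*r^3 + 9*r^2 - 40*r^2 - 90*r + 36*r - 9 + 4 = -2*l^3 - 7*l^2 + 14*l + 90*r^3 + r^2*(82*l - 31) + r*(-10*l^2 + 58*l - 54) - 5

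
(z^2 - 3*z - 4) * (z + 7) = z^3 + 4*z^2 - 25*z - 28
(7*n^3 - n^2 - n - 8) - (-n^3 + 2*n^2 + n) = 8*n^3 - 3*n^2 - 2*n - 8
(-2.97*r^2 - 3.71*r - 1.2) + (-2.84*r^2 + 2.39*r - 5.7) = -5.81*r^2 - 1.32*r - 6.9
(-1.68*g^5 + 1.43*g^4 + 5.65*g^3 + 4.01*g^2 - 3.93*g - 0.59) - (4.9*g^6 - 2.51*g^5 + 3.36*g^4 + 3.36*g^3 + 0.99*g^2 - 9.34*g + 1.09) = -4.9*g^6 + 0.83*g^5 - 1.93*g^4 + 2.29*g^3 + 3.02*g^2 + 5.41*g - 1.68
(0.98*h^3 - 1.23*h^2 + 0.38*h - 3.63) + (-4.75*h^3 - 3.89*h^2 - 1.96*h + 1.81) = -3.77*h^3 - 5.12*h^2 - 1.58*h - 1.82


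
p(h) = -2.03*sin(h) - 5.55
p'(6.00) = -1.95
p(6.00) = -4.98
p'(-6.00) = -1.95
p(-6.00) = -6.12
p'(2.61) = 1.75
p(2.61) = -6.58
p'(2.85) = 1.94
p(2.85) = -6.13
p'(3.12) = 2.03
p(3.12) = -5.59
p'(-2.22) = 1.23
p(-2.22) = -3.93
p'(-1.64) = 0.14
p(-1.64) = -3.52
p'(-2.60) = 1.74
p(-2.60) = -4.50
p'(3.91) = 1.46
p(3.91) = -4.14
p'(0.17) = -2.00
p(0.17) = -5.89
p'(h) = -2.03*cos(h)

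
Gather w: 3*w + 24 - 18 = 3*w + 6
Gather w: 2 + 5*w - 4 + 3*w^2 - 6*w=3*w^2 - w - 2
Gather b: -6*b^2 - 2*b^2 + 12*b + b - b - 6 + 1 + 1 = -8*b^2 + 12*b - 4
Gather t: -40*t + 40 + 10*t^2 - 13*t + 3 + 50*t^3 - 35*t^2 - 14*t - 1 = 50*t^3 - 25*t^2 - 67*t + 42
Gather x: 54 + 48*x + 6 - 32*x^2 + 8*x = -32*x^2 + 56*x + 60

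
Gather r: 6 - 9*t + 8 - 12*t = 14 - 21*t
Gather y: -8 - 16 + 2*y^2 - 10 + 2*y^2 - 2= 4*y^2 - 36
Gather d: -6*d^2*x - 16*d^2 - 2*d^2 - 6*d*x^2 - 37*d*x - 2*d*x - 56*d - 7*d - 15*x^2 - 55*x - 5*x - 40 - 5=d^2*(-6*x - 18) + d*(-6*x^2 - 39*x - 63) - 15*x^2 - 60*x - 45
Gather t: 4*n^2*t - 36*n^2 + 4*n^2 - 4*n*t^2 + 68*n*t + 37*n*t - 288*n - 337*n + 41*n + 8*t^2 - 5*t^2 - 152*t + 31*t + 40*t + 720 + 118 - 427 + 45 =-32*n^2 - 584*n + t^2*(3 - 4*n) + t*(4*n^2 + 105*n - 81) + 456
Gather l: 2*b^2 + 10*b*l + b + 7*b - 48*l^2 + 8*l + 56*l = 2*b^2 + 8*b - 48*l^2 + l*(10*b + 64)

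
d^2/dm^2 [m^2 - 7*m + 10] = 2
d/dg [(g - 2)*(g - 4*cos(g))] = g + (g - 2)*(4*sin(g) + 1) - 4*cos(g)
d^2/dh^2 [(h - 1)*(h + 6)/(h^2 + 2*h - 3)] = 6/(h^3 + 9*h^2 + 27*h + 27)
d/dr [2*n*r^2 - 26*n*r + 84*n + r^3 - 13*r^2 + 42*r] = 4*n*r - 26*n + 3*r^2 - 26*r + 42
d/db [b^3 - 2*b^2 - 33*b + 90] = 3*b^2 - 4*b - 33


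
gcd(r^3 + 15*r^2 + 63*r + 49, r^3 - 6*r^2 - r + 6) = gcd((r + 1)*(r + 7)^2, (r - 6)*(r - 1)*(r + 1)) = r + 1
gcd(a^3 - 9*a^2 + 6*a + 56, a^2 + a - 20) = a - 4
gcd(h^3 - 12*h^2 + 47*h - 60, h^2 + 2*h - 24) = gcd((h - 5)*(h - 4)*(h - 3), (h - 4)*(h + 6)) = h - 4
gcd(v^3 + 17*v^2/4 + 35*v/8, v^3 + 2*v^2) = v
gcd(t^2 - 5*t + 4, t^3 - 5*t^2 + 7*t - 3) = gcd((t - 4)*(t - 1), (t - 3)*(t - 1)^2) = t - 1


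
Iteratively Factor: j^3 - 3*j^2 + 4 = (j + 1)*(j^2 - 4*j + 4) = (j - 2)*(j + 1)*(j - 2)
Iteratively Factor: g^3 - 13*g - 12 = (g - 4)*(g^2 + 4*g + 3) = (g - 4)*(g + 1)*(g + 3)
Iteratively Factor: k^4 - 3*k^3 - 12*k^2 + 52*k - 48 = (k - 2)*(k^3 - k^2 - 14*k + 24) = (k - 3)*(k - 2)*(k^2 + 2*k - 8) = (k - 3)*(k - 2)^2*(k + 4)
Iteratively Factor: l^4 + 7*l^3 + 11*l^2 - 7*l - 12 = (l + 3)*(l^3 + 4*l^2 - l - 4) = (l + 3)*(l + 4)*(l^2 - 1) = (l - 1)*(l + 3)*(l + 4)*(l + 1)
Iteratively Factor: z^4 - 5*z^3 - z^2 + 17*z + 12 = (z + 1)*(z^3 - 6*z^2 + 5*z + 12) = (z - 3)*(z + 1)*(z^2 - 3*z - 4) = (z - 4)*(z - 3)*(z + 1)*(z + 1)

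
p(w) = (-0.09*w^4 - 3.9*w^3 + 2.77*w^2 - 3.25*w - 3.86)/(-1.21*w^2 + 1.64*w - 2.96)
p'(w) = (2.42*w - 1.64)*(-0.09*w^4 - 3.9*w^3 + 2.77*w^2 - 3.25*w - 3.86)/(-1.21*w^2 + 1.64*w - 2.96)^2 + (-0.36*w^3 - 11.7*w^2 + 5.54*w - 3.25)/(-1.21*w^2 + 1.64*w - 2.96)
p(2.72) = 10.15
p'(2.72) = 4.27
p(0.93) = 3.10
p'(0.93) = 2.67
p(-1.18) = -1.53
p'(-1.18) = 2.83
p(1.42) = 4.70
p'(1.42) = 3.77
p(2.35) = 8.56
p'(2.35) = 4.30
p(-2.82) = -6.34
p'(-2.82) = 2.92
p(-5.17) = -12.83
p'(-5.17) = 2.59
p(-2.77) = -6.19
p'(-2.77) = 2.92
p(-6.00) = -14.92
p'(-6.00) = 2.46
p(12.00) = 52.37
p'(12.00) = 5.13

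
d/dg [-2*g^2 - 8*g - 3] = -4*g - 8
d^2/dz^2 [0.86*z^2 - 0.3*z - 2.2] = 1.72000000000000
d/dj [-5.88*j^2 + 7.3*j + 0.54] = 7.3 - 11.76*j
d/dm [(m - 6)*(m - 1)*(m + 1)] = 3*m^2 - 12*m - 1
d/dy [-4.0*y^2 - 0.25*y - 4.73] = -8.0*y - 0.25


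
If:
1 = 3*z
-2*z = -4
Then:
No Solution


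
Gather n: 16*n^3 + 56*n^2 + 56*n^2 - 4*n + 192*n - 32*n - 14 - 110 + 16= 16*n^3 + 112*n^2 + 156*n - 108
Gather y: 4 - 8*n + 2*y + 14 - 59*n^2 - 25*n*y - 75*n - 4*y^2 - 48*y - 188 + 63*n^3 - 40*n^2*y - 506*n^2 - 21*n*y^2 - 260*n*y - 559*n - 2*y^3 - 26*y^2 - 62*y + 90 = 63*n^3 - 565*n^2 - 642*n - 2*y^3 + y^2*(-21*n - 30) + y*(-40*n^2 - 285*n - 108) - 80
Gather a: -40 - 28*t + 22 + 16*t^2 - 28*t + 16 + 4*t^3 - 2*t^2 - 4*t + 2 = 4*t^3 + 14*t^2 - 60*t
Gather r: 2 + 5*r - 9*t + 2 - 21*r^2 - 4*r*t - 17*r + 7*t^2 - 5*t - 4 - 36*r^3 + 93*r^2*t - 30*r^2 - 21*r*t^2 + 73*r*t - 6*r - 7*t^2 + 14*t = -36*r^3 + r^2*(93*t - 51) + r*(-21*t^2 + 69*t - 18)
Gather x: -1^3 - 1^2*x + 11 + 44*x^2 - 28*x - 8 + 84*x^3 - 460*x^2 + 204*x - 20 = 84*x^3 - 416*x^2 + 175*x - 18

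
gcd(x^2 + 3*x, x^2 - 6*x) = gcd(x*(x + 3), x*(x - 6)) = x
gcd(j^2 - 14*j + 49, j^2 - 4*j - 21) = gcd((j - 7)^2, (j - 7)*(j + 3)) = j - 7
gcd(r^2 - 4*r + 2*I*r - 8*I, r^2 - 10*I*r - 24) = 1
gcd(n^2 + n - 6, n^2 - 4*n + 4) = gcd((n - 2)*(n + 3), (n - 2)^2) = n - 2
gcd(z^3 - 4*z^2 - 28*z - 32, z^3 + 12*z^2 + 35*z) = 1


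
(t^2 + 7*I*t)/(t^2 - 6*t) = (t + 7*I)/(t - 6)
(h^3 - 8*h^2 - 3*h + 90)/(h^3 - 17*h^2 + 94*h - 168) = (h^2 - 2*h - 15)/(h^2 - 11*h + 28)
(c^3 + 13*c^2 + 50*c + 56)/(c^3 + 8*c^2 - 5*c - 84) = (c + 2)/(c - 3)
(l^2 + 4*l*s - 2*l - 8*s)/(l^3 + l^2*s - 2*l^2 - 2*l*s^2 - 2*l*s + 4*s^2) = (-l - 4*s)/(-l^2 - l*s + 2*s^2)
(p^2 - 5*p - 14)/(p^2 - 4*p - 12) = (p - 7)/(p - 6)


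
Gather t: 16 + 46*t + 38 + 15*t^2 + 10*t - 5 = 15*t^2 + 56*t + 49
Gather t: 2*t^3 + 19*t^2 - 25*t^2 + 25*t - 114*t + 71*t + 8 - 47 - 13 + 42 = 2*t^3 - 6*t^2 - 18*t - 10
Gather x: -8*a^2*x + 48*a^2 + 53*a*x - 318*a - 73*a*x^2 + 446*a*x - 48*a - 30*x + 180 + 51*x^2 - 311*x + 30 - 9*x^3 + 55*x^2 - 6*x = 48*a^2 - 366*a - 9*x^3 + x^2*(106 - 73*a) + x*(-8*a^2 + 499*a - 347) + 210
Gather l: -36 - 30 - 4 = -70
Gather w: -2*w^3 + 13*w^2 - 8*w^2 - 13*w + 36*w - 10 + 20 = -2*w^3 + 5*w^2 + 23*w + 10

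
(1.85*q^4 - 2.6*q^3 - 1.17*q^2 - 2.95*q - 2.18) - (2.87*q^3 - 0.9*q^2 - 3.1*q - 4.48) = 1.85*q^4 - 5.47*q^3 - 0.27*q^2 + 0.15*q + 2.3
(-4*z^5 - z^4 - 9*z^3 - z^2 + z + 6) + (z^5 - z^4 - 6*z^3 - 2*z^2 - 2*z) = -3*z^5 - 2*z^4 - 15*z^3 - 3*z^2 - z + 6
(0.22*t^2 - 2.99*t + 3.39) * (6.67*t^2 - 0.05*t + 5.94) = 1.4674*t^4 - 19.9543*t^3 + 24.0676*t^2 - 17.9301*t + 20.1366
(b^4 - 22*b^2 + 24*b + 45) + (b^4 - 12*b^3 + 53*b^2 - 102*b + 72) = 2*b^4 - 12*b^3 + 31*b^2 - 78*b + 117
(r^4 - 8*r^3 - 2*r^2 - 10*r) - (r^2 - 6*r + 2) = r^4 - 8*r^3 - 3*r^2 - 4*r - 2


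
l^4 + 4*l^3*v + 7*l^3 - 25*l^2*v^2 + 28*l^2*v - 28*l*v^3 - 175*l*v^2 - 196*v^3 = (l + 7)*(l - 4*v)*(l + v)*(l + 7*v)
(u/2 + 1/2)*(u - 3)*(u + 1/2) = u^3/2 - 3*u^2/4 - 2*u - 3/4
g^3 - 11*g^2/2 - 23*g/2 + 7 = (g - 7)*(g - 1/2)*(g + 2)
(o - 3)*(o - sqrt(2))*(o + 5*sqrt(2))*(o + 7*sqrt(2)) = o^4 - 3*o^3 + 11*sqrt(2)*o^3 - 33*sqrt(2)*o^2 + 46*o^2 - 138*o - 70*sqrt(2)*o + 210*sqrt(2)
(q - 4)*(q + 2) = q^2 - 2*q - 8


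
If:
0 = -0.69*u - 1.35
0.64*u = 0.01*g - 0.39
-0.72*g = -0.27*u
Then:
No Solution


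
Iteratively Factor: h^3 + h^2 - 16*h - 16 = (h + 4)*(h^2 - 3*h - 4) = (h + 1)*(h + 4)*(h - 4)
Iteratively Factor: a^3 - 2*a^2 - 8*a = (a - 4)*(a^2 + 2*a) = a*(a - 4)*(a + 2)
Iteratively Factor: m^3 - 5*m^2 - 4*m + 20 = (m - 2)*(m^2 - 3*m - 10) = (m - 2)*(m + 2)*(m - 5)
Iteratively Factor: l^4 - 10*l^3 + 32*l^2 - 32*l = (l - 4)*(l^3 - 6*l^2 + 8*l) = (l - 4)*(l - 2)*(l^2 - 4*l) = l*(l - 4)*(l - 2)*(l - 4)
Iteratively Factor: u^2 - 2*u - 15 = (u - 5)*(u + 3)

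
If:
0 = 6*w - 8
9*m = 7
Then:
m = 7/9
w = 4/3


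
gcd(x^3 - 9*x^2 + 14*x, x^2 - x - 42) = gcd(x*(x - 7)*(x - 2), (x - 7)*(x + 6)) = x - 7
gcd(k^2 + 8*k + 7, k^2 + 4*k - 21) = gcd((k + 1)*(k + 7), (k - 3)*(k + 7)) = k + 7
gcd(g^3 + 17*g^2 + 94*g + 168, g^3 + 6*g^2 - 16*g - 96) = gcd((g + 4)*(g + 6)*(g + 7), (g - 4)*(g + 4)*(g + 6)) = g^2 + 10*g + 24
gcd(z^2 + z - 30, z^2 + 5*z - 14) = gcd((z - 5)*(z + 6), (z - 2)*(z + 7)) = 1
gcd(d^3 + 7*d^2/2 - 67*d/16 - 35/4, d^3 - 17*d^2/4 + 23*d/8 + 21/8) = d - 7/4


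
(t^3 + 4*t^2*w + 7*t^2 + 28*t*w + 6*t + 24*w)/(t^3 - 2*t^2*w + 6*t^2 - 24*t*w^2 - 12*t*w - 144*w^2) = (t + 1)/(t - 6*w)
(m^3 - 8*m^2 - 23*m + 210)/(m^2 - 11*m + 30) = (m^2 - 2*m - 35)/(m - 5)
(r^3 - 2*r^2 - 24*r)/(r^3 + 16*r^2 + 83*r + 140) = r*(r - 6)/(r^2 + 12*r + 35)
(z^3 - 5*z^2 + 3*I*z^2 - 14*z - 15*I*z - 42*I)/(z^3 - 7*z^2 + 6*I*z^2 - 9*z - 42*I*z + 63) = (z + 2)/(z + 3*I)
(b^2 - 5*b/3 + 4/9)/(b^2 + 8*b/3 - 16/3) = (b - 1/3)/(b + 4)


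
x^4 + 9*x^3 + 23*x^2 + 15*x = x*(x + 1)*(x + 3)*(x + 5)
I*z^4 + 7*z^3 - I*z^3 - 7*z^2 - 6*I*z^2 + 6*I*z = z*(z - 6*I)*(z - I)*(I*z - I)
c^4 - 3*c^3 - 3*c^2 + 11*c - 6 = (c - 3)*(c - 1)^2*(c + 2)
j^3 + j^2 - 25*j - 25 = (j - 5)*(j + 1)*(j + 5)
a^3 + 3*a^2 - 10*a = a*(a - 2)*(a + 5)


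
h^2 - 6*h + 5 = (h - 5)*(h - 1)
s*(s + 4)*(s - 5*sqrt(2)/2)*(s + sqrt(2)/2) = s^4 - 2*sqrt(2)*s^3 + 4*s^3 - 8*sqrt(2)*s^2 - 5*s^2/2 - 10*s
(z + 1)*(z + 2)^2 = z^3 + 5*z^2 + 8*z + 4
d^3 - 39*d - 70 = (d - 7)*(d + 2)*(d + 5)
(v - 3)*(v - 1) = v^2 - 4*v + 3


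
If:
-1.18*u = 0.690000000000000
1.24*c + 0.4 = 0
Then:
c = -0.32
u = -0.58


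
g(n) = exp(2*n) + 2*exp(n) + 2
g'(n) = 2*exp(2*n) + 2*exp(n)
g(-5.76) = 2.01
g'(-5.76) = 0.01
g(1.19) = 19.38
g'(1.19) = 28.18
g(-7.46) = 2.00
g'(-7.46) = 0.00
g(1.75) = 46.62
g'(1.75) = 77.74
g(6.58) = 520620.00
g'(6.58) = 1039794.93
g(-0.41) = 3.77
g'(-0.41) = 2.21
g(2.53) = 184.70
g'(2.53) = 340.29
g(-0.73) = 3.20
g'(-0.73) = 1.43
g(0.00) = 5.00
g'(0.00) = 4.00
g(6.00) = 163563.65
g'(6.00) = 326316.44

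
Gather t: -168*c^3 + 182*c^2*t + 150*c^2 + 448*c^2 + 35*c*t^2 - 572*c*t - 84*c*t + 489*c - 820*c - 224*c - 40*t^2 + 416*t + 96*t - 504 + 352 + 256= -168*c^3 + 598*c^2 - 555*c + t^2*(35*c - 40) + t*(182*c^2 - 656*c + 512) + 104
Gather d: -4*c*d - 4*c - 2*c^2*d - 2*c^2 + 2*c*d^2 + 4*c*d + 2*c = -2*c^2*d - 2*c^2 + 2*c*d^2 - 2*c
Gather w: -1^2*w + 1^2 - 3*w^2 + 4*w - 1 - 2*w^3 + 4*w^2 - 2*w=-2*w^3 + w^2 + w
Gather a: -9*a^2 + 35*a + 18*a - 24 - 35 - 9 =-9*a^2 + 53*a - 68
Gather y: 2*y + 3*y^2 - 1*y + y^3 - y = y^3 + 3*y^2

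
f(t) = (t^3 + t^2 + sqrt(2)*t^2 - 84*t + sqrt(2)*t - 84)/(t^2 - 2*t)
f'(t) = (2 - 2*t)*(t^3 + t^2 + sqrt(2)*t^2 - 84*t + sqrt(2)*t - 84)/(t^2 - 2*t)^2 + (3*t^2 + 2*t + 2*sqrt(2)*t - 84 + sqrt(2))/(t^2 - 2*t)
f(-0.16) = -204.65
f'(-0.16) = -1614.81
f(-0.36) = -63.56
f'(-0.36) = -302.29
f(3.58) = -53.54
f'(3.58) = 44.09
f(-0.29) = -90.15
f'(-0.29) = -476.33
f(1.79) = 580.89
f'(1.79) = 2612.78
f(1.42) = 234.99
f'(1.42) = 324.28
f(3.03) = -91.08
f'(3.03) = 105.54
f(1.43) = 238.30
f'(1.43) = 336.75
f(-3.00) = 10.57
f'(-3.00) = 0.96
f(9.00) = 1.54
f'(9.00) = 2.84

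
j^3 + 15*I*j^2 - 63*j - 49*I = (j + I)*(j + 7*I)^2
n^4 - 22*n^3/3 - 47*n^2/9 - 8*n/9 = n*(n - 8)*(n + 1/3)^2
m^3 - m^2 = m^2*(m - 1)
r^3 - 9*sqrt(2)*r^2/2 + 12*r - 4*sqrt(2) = (r - 2*sqrt(2))^2*(r - sqrt(2)/2)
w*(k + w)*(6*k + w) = 6*k^2*w + 7*k*w^2 + w^3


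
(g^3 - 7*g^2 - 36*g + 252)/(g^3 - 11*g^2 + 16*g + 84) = (g + 6)/(g + 2)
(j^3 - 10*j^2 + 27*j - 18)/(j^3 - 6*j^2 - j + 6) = (j - 3)/(j + 1)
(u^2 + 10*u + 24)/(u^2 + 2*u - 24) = (u + 4)/(u - 4)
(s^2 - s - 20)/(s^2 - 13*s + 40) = (s + 4)/(s - 8)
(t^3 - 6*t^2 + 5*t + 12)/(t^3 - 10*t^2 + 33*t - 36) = (t + 1)/(t - 3)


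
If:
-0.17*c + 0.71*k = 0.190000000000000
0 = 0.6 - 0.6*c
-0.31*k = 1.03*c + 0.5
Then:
No Solution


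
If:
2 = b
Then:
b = 2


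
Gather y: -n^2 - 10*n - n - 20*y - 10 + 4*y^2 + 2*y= -n^2 - 11*n + 4*y^2 - 18*y - 10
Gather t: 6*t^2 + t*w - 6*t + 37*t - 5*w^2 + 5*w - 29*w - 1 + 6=6*t^2 + t*(w + 31) - 5*w^2 - 24*w + 5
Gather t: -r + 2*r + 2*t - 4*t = r - 2*t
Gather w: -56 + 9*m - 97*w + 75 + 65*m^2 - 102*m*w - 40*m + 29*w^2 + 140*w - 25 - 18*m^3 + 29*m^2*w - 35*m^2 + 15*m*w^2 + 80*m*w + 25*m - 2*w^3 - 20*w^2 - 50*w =-18*m^3 + 30*m^2 - 6*m - 2*w^3 + w^2*(15*m + 9) + w*(29*m^2 - 22*m - 7) - 6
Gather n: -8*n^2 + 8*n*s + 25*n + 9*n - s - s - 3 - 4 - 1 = -8*n^2 + n*(8*s + 34) - 2*s - 8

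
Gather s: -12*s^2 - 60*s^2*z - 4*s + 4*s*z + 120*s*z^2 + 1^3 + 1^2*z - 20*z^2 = s^2*(-60*z - 12) + s*(120*z^2 + 4*z - 4) - 20*z^2 + z + 1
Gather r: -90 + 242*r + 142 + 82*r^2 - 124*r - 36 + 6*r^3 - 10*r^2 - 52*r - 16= 6*r^3 + 72*r^2 + 66*r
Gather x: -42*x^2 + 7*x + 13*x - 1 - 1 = -42*x^2 + 20*x - 2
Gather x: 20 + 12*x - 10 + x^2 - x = x^2 + 11*x + 10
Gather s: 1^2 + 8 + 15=24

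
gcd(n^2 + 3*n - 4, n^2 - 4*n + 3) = n - 1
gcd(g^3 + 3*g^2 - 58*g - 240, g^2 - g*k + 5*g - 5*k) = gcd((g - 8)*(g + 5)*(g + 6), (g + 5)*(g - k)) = g + 5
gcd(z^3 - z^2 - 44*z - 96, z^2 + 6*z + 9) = z + 3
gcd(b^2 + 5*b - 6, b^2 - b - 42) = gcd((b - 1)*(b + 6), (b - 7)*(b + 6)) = b + 6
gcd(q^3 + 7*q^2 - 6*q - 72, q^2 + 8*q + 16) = q + 4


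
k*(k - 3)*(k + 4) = k^3 + k^2 - 12*k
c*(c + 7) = c^2 + 7*c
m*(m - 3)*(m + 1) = m^3 - 2*m^2 - 3*m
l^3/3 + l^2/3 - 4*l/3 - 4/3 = (l/3 + 1/3)*(l - 2)*(l + 2)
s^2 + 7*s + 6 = (s + 1)*(s + 6)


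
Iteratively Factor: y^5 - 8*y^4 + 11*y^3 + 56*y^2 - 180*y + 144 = (y - 2)*(y^4 - 6*y^3 - y^2 + 54*y - 72) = (y - 3)*(y - 2)*(y^3 - 3*y^2 - 10*y + 24) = (y - 3)*(y - 2)^2*(y^2 - y - 12) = (y - 4)*(y - 3)*(y - 2)^2*(y + 3)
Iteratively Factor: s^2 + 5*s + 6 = (s + 2)*(s + 3)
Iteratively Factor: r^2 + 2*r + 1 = (r + 1)*(r + 1)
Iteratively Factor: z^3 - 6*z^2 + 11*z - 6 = (z - 3)*(z^2 - 3*z + 2) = (z - 3)*(z - 2)*(z - 1)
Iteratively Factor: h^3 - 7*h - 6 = (h + 2)*(h^2 - 2*h - 3) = (h + 1)*(h + 2)*(h - 3)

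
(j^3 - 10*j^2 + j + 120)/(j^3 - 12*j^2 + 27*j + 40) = (j + 3)/(j + 1)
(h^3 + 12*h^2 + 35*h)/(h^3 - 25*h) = (h + 7)/(h - 5)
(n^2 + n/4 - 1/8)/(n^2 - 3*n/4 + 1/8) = (2*n + 1)/(2*n - 1)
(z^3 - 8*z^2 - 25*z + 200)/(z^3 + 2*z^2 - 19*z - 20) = (z^2 - 13*z + 40)/(z^2 - 3*z - 4)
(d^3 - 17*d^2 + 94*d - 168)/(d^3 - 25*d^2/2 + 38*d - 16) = 2*(d^2 - 13*d + 42)/(2*d^2 - 17*d + 8)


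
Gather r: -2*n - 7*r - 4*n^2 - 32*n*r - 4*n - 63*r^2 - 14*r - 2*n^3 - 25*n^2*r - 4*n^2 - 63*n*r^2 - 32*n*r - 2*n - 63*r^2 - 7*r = -2*n^3 - 8*n^2 - 8*n + r^2*(-63*n - 126) + r*(-25*n^2 - 64*n - 28)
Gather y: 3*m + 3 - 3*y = 3*m - 3*y + 3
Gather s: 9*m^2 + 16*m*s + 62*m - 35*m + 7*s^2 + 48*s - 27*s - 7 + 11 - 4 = 9*m^2 + 27*m + 7*s^2 + s*(16*m + 21)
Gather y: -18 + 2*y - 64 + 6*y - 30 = 8*y - 112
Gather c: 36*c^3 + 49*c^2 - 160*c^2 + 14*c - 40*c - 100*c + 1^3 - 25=36*c^3 - 111*c^2 - 126*c - 24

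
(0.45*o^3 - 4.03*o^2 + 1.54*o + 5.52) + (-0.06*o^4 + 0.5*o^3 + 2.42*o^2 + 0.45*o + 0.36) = -0.06*o^4 + 0.95*o^3 - 1.61*o^2 + 1.99*o + 5.88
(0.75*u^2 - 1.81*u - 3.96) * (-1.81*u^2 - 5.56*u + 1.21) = -1.3575*u^4 - 0.8939*u^3 + 18.1387*u^2 + 19.8275*u - 4.7916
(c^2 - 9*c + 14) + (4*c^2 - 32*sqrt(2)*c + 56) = 5*c^2 - 32*sqrt(2)*c - 9*c + 70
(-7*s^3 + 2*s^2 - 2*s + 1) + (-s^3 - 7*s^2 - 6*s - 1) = -8*s^3 - 5*s^2 - 8*s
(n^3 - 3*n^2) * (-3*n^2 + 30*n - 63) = -3*n^5 + 39*n^4 - 153*n^3 + 189*n^2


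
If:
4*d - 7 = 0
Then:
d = 7/4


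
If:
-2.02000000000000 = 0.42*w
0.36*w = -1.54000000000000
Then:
No Solution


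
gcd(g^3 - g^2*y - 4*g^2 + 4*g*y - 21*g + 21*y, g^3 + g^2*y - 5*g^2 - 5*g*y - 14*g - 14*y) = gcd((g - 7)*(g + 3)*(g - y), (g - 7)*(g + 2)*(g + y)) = g - 7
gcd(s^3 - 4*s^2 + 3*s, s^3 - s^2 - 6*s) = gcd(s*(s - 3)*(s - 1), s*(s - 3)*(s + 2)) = s^2 - 3*s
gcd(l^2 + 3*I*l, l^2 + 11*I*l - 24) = l + 3*I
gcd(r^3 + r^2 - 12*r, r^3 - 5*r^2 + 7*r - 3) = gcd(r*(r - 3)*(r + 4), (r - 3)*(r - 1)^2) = r - 3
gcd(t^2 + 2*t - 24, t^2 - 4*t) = t - 4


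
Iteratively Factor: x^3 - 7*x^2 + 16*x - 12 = (x - 2)*(x^2 - 5*x + 6) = (x - 3)*(x - 2)*(x - 2)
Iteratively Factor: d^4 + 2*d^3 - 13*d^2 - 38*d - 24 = (d + 3)*(d^3 - d^2 - 10*d - 8) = (d + 2)*(d + 3)*(d^2 - 3*d - 4) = (d - 4)*(d + 2)*(d + 3)*(d + 1)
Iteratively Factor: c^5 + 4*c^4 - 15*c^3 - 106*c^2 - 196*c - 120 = (c + 2)*(c^4 + 2*c^3 - 19*c^2 - 68*c - 60) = (c - 5)*(c + 2)*(c^3 + 7*c^2 + 16*c + 12) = (c - 5)*(c + 2)^2*(c^2 + 5*c + 6) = (c - 5)*(c + 2)^3*(c + 3)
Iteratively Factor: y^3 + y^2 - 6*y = (y)*(y^2 + y - 6) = y*(y + 3)*(y - 2)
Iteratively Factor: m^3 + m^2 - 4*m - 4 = (m - 2)*(m^2 + 3*m + 2) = (m - 2)*(m + 1)*(m + 2)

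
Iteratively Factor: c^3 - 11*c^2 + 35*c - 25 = (c - 5)*(c^2 - 6*c + 5) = (c - 5)*(c - 1)*(c - 5)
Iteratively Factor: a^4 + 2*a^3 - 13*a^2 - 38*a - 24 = (a + 3)*(a^3 - a^2 - 10*a - 8) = (a + 2)*(a + 3)*(a^2 - 3*a - 4) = (a + 1)*(a + 2)*(a + 3)*(a - 4)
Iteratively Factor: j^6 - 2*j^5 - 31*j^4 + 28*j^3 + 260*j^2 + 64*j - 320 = (j + 2)*(j^5 - 4*j^4 - 23*j^3 + 74*j^2 + 112*j - 160) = (j + 2)*(j + 4)*(j^4 - 8*j^3 + 9*j^2 + 38*j - 40) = (j - 5)*(j + 2)*(j + 4)*(j^3 - 3*j^2 - 6*j + 8) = (j - 5)*(j - 4)*(j + 2)*(j + 4)*(j^2 + j - 2) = (j - 5)*(j - 4)*(j + 2)^2*(j + 4)*(j - 1)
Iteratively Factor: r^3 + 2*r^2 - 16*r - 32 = (r + 4)*(r^2 - 2*r - 8) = (r + 2)*(r + 4)*(r - 4)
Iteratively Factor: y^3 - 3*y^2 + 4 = (y - 2)*(y^2 - y - 2) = (y - 2)^2*(y + 1)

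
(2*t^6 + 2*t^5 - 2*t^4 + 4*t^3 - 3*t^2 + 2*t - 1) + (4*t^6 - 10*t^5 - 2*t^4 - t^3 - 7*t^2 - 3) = 6*t^6 - 8*t^5 - 4*t^4 + 3*t^3 - 10*t^2 + 2*t - 4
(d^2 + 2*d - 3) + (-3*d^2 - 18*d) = -2*d^2 - 16*d - 3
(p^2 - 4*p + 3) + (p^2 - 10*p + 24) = 2*p^2 - 14*p + 27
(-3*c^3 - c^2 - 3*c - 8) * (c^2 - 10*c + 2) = -3*c^5 + 29*c^4 + c^3 + 20*c^2 + 74*c - 16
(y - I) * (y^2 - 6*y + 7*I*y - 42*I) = y^3 - 6*y^2 + 6*I*y^2 + 7*y - 36*I*y - 42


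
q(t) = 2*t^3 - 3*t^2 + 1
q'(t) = 6*t^2 - 6*t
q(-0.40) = 0.39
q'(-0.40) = 3.36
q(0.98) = 0.00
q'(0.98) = -0.12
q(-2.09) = -30.36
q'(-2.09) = 38.75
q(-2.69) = -59.64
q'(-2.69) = 59.56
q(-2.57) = -52.76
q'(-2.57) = 55.05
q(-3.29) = -102.69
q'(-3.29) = 84.68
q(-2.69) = -59.64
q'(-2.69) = 59.56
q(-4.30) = -213.48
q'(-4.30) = 136.74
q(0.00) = 1.00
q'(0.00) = 0.00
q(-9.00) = -1700.00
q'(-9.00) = 540.00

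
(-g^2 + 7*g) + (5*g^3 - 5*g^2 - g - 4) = 5*g^3 - 6*g^2 + 6*g - 4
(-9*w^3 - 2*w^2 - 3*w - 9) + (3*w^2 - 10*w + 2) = -9*w^3 + w^2 - 13*w - 7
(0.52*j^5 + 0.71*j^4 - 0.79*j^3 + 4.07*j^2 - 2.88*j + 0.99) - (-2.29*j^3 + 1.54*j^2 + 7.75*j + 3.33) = 0.52*j^5 + 0.71*j^4 + 1.5*j^3 + 2.53*j^2 - 10.63*j - 2.34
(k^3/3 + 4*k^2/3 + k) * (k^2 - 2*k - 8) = k^5/3 + 2*k^4/3 - 13*k^3/3 - 38*k^2/3 - 8*k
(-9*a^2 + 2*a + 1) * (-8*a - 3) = 72*a^3 + 11*a^2 - 14*a - 3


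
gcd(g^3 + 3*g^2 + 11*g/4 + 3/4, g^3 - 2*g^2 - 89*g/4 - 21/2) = g + 1/2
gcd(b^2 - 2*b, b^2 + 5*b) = b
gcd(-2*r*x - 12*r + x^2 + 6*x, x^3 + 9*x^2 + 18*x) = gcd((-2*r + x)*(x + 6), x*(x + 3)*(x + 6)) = x + 6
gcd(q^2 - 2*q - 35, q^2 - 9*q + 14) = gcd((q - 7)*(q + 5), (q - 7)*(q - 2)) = q - 7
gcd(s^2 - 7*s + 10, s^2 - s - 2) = s - 2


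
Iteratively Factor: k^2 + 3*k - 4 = (k + 4)*(k - 1)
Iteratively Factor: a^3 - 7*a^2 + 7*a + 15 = (a + 1)*(a^2 - 8*a + 15) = (a - 5)*(a + 1)*(a - 3)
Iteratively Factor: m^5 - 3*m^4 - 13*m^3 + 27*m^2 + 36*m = (m - 4)*(m^4 + m^3 - 9*m^2 - 9*m) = m*(m - 4)*(m^3 + m^2 - 9*m - 9) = m*(m - 4)*(m - 3)*(m^2 + 4*m + 3) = m*(m - 4)*(m - 3)*(m + 3)*(m + 1)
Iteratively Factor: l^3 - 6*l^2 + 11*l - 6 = (l - 2)*(l^2 - 4*l + 3) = (l - 3)*(l - 2)*(l - 1)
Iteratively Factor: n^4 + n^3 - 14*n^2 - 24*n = (n + 3)*(n^3 - 2*n^2 - 8*n) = (n - 4)*(n + 3)*(n^2 + 2*n) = n*(n - 4)*(n + 3)*(n + 2)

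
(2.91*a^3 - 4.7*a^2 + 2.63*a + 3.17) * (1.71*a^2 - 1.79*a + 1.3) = 4.9761*a^5 - 13.2459*a^4 + 16.6933*a^3 - 5.397*a^2 - 2.2553*a + 4.121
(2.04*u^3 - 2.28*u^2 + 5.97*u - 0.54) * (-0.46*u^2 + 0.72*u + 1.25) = -0.9384*u^5 + 2.5176*u^4 - 1.8378*u^3 + 1.6968*u^2 + 7.0737*u - 0.675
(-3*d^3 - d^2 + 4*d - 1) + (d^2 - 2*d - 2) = -3*d^3 + 2*d - 3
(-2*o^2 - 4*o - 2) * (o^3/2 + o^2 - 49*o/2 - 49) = -o^5 - 4*o^4 + 44*o^3 + 194*o^2 + 245*o + 98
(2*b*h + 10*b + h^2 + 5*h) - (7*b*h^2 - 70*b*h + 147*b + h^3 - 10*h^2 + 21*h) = -7*b*h^2 + 72*b*h - 137*b - h^3 + 11*h^2 - 16*h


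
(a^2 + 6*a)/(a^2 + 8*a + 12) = a/(a + 2)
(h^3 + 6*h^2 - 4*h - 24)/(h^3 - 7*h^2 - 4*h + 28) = (h + 6)/(h - 7)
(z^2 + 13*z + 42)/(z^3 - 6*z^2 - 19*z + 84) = (z^2 + 13*z + 42)/(z^3 - 6*z^2 - 19*z + 84)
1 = 1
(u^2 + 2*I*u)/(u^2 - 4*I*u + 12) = u/(u - 6*I)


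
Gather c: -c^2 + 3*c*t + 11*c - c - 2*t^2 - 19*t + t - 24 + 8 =-c^2 + c*(3*t + 10) - 2*t^2 - 18*t - 16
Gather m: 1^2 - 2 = -1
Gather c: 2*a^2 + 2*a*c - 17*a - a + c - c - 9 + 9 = 2*a^2 + 2*a*c - 18*a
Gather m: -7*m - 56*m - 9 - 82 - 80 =-63*m - 171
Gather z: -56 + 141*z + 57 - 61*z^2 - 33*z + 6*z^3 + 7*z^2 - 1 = 6*z^3 - 54*z^2 + 108*z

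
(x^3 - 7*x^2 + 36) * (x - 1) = x^4 - 8*x^3 + 7*x^2 + 36*x - 36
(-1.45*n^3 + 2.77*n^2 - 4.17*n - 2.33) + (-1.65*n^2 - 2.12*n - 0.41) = -1.45*n^3 + 1.12*n^2 - 6.29*n - 2.74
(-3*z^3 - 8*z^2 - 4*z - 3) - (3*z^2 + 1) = -3*z^3 - 11*z^2 - 4*z - 4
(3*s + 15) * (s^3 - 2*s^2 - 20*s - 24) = 3*s^4 + 9*s^3 - 90*s^2 - 372*s - 360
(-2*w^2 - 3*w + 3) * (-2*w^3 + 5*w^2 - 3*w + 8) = 4*w^5 - 4*w^4 - 15*w^3 + 8*w^2 - 33*w + 24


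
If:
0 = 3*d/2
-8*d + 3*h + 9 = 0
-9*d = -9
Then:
No Solution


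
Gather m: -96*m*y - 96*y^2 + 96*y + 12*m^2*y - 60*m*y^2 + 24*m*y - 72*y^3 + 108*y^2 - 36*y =12*m^2*y + m*(-60*y^2 - 72*y) - 72*y^3 + 12*y^2 + 60*y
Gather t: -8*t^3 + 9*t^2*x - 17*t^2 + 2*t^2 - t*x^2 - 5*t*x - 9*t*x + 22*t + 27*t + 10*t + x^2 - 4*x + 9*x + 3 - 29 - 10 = -8*t^3 + t^2*(9*x - 15) + t*(-x^2 - 14*x + 59) + x^2 + 5*x - 36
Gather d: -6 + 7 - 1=0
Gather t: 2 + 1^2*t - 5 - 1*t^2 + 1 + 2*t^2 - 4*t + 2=t^2 - 3*t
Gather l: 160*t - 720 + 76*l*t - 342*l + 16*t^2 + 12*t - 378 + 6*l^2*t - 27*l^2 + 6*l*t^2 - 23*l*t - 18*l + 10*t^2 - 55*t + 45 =l^2*(6*t - 27) + l*(6*t^2 + 53*t - 360) + 26*t^2 + 117*t - 1053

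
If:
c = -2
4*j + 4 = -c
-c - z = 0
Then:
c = -2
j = -1/2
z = 2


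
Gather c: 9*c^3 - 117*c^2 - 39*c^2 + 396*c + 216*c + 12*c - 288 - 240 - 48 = 9*c^3 - 156*c^2 + 624*c - 576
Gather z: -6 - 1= -7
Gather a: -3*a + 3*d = -3*a + 3*d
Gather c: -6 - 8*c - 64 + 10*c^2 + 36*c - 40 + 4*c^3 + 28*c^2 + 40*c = 4*c^3 + 38*c^2 + 68*c - 110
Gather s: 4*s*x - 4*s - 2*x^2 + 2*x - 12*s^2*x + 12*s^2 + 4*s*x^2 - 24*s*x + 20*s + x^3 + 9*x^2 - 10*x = s^2*(12 - 12*x) + s*(4*x^2 - 20*x + 16) + x^3 + 7*x^2 - 8*x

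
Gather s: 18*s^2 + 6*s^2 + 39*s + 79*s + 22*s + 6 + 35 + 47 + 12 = 24*s^2 + 140*s + 100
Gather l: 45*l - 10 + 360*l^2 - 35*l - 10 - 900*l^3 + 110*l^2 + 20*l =-900*l^3 + 470*l^2 + 30*l - 20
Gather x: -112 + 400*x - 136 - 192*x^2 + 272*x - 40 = -192*x^2 + 672*x - 288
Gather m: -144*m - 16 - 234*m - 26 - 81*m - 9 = -459*m - 51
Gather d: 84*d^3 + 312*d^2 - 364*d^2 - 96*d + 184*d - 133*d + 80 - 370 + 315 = 84*d^3 - 52*d^2 - 45*d + 25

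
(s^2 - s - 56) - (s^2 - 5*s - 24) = 4*s - 32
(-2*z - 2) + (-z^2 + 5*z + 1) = -z^2 + 3*z - 1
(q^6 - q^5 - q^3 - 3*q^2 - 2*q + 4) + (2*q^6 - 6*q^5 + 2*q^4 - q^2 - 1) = 3*q^6 - 7*q^5 + 2*q^4 - q^3 - 4*q^2 - 2*q + 3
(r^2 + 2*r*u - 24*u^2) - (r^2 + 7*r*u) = -5*r*u - 24*u^2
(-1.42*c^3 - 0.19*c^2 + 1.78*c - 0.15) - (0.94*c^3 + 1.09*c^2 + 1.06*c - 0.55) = -2.36*c^3 - 1.28*c^2 + 0.72*c + 0.4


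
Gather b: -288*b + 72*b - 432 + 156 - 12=-216*b - 288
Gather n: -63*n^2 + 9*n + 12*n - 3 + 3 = -63*n^2 + 21*n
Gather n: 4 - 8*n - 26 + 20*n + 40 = 12*n + 18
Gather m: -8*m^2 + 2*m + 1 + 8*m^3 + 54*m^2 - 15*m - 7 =8*m^3 + 46*m^2 - 13*m - 6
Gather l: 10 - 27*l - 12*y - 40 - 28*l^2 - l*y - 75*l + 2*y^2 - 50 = -28*l^2 + l*(-y - 102) + 2*y^2 - 12*y - 80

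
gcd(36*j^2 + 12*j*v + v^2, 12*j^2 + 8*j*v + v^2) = 6*j + v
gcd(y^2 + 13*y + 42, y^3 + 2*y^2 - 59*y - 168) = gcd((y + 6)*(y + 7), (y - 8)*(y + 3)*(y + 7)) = y + 7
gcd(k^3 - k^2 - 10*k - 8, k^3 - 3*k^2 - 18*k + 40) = 1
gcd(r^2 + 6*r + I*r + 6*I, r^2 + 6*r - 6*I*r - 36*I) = r + 6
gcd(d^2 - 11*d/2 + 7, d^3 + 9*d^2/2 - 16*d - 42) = d - 7/2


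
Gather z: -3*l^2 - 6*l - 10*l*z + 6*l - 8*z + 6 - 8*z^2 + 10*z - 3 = -3*l^2 - 8*z^2 + z*(2 - 10*l) + 3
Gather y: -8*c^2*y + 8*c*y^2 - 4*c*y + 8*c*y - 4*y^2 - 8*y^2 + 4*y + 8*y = y^2*(8*c - 12) + y*(-8*c^2 + 4*c + 12)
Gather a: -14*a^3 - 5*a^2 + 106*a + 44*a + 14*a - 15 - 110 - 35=-14*a^3 - 5*a^2 + 164*a - 160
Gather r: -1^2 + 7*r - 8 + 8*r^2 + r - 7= 8*r^2 + 8*r - 16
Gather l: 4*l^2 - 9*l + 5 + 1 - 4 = 4*l^2 - 9*l + 2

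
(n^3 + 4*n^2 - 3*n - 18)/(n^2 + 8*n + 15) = (n^2 + n - 6)/(n + 5)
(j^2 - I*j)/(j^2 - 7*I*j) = (j - I)/(j - 7*I)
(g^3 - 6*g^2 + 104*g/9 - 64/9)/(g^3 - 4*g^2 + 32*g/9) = (g - 2)/g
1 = 1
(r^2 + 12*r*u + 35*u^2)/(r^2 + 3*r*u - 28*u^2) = (r + 5*u)/(r - 4*u)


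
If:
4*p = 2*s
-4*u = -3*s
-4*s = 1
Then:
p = -1/8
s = -1/4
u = -3/16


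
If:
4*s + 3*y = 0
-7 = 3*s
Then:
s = -7/3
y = 28/9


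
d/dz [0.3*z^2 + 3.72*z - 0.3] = 0.6*z + 3.72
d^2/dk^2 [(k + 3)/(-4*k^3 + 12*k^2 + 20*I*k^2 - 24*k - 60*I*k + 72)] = (-(k + 3)*(3*k^2 - 6*k - 10*I*k + 6 + 15*I)^2 + (3*k^2 - 6*k - 10*I*k - (k + 3)*(-3*k + 3 + 5*I) + 6 + 15*I)*(k^3 - 3*k^2 - 5*I*k^2 + 6*k + 15*I*k - 18))/(2*(k^3 - 3*k^2 - 5*I*k^2 + 6*k + 15*I*k - 18)^3)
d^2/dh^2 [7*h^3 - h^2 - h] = 42*h - 2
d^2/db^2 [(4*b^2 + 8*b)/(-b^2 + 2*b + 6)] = 16*(-2*b^3 - 9*b^2 - 18*b - 6)/(b^6 - 6*b^5 - 6*b^4 + 64*b^3 + 36*b^2 - 216*b - 216)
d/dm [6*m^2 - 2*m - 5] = 12*m - 2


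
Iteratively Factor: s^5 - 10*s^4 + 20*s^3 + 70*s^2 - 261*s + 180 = (s + 3)*(s^4 - 13*s^3 + 59*s^2 - 107*s + 60) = (s - 1)*(s + 3)*(s^3 - 12*s^2 + 47*s - 60) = (s - 4)*(s - 1)*(s + 3)*(s^2 - 8*s + 15) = (s - 5)*(s - 4)*(s - 1)*(s + 3)*(s - 3)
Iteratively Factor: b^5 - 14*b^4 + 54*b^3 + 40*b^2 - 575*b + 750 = (b + 3)*(b^4 - 17*b^3 + 105*b^2 - 275*b + 250) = (b - 2)*(b + 3)*(b^3 - 15*b^2 + 75*b - 125) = (b - 5)*(b - 2)*(b + 3)*(b^2 - 10*b + 25) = (b - 5)^2*(b - 2)*(b + 3)*(b - 5)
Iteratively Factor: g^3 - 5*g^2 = (g)*(g^2 - 5*g) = g*(g - 5)*(g)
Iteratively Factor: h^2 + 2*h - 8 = (h - 2)*(h + 4)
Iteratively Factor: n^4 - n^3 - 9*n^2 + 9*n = (n - 1)*(n^3 - 9*n) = (n - 3)*(n - 1)*(n^2 + 3*n) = n*(n - 3)*(n - 1)*(n + 3)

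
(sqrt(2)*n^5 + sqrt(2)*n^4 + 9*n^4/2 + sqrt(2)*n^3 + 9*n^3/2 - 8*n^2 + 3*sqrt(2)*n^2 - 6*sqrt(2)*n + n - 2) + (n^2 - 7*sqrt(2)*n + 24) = sqrt(2)*n^5 + sqrt(2)*n^4 + 9*n^4/2 + sqrt(2)*n^3 + 9*n^3/2 - 7*n^2 + 3*sqrt(2)*n^2 - 13*sqrt(2)*n + n + 22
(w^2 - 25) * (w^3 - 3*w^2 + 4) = w^5 - 3*w^4 - 25*w^3 + 79*w^2 - 100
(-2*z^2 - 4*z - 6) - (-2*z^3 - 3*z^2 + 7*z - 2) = 2*z^3 + z^2 - 11*z - 4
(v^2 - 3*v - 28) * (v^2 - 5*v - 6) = v^4 - 8*v^3 - 19*v^2 + 158*v + 168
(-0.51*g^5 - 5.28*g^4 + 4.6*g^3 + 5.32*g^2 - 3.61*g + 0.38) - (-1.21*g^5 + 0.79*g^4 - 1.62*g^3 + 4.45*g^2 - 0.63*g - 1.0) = 0.7*g^5 - 6.07*g^4 + 6.22*g^3 + 0.87*g^2 - 2.98*g + 1.38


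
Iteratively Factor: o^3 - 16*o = (o + 4)*(o^2 - 4*o) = (o - 4)*(o + 4)*(o)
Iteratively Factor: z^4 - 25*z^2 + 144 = (z + 4)*(z^3 - 4*z^2 - 9*z + 36) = (z + 3)*(z + 4)*(z^2 - 7*z + 12) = (z - 3)*(z + 3)*(z + 4)*(z - 4)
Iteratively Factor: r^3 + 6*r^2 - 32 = (r + 4)*(r^2 + 2*r - 8) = (r + 4)^2*(r - 2)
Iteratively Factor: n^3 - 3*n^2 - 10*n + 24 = (n - 4)*(n^2 + n - 6) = (n - 4)*(n + 3)*(n - 2)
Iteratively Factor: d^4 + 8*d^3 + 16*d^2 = (d)*(d^3 + 8*d^2 + 16*d) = d^2*(d^2 + 8*d + 16) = d^2*(d + 4)*(d + 4)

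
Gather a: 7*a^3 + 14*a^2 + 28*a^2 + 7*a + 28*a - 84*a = 7*a^3 + 42*a^2 - 49*a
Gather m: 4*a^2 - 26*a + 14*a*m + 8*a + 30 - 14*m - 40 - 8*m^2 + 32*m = 4*a^2 - 18*a - 8*m^2 + m*(14*a + 18) - 10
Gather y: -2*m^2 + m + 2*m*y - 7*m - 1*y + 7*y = -2*m^2 - 6*m + y*(2*m + 6)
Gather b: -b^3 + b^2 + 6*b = -b^3 + b^2 + 6*b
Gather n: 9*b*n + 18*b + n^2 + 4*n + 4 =18*b + n^2 + n*(9*b + 4) + 4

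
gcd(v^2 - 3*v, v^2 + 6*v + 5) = 1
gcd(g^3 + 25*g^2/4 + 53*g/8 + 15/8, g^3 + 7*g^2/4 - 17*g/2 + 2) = 1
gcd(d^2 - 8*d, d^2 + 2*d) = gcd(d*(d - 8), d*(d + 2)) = d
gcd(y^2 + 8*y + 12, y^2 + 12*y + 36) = y + 6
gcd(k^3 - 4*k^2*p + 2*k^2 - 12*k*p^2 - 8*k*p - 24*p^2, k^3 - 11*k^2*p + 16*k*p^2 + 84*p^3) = -k^2 + 4*k*p + 12*p^2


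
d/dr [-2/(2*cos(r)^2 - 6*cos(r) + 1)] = 4*(3 - 2*cos(r))*sin(r)/(-6*cos(r) + cos(2*r) + 2)^2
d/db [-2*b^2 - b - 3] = -4*b - 1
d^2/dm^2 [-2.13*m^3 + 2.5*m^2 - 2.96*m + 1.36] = 5.0 - 12.78*m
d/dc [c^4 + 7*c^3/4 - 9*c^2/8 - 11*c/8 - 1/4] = 4*c^3 + 21*c^2/4 - 9*c/4 - 11/8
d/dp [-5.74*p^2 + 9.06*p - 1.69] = 9.06 - 11.48*p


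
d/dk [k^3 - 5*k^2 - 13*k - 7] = 3*k^2 - 10*k - 13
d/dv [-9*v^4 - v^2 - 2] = -36*v^3 - 2*v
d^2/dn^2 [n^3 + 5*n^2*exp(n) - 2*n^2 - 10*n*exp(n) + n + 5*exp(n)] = 5*n^2*exp(n) + 10*n*exp(n) + 6*n - 5*exp(n) - 4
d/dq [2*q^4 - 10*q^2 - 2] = 8*q^3 - 20*q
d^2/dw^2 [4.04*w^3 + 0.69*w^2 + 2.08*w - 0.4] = 24.24*w + 1.38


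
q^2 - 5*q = q*(q - 5)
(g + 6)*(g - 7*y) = g^2 - 7*g*y + 6*g - 42*y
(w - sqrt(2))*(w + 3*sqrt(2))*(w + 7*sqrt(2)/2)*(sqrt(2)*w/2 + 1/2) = sqrt(2)*w^4/2 + 6*w^3 + 27*sqrt(2)*w^2/4 - 17*w - 21*sqrt(2)/2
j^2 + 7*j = j*(j + 7)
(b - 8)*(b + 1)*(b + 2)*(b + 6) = b^4 + b^3 - 52*b^2 - 148*b - 96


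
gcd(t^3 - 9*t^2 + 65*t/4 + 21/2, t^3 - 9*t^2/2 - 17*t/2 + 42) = t - 7/2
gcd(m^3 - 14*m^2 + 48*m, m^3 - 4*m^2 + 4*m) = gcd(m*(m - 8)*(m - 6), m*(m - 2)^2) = m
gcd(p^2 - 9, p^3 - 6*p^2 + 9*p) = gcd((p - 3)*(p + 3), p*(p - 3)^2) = p - 3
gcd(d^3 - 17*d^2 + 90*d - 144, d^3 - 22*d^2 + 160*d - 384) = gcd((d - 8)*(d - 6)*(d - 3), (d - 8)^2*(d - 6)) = d^2 - 14*d + 48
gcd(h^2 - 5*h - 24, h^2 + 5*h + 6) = h + 3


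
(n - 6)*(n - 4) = n^2 - 10*n + 24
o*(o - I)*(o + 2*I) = o^3 + I*o^2 + 2*o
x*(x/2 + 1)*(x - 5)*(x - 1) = x^4/2 - 2*x^3 - 7*x^2/2 + 5*x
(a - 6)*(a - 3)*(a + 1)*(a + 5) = a^4 - 3*a^3 - 31*a^2 + 63*a + 90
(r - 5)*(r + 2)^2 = r^3 - r^2 - 16*r - 20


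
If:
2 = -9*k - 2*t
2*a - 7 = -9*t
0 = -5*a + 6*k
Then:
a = -64/127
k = -160/381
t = 113/127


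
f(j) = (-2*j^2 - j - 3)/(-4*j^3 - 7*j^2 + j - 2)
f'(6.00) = -0.01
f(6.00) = 0.07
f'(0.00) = 1.25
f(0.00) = 1.50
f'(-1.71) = -5.55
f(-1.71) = 1.71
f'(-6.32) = -0.02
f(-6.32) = -0.11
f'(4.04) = -0.02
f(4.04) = 0.11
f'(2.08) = -0.11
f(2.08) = 0.21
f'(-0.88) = 0.02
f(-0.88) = 0.66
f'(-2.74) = -0.84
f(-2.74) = -0.61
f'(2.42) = -0.08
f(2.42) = 0.18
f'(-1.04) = -0.23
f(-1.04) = 0.67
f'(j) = (-4*j - 1)/(-4*j^3 - 7*j^2 + j - 2) + (-2*j^2 - j - 3)*(12*j^2 + 14*j - 1)/(-4*j^3 - 7*j^2 + j - 2)^2 = (-8*j^4 - 8*j^3 - 45*j^2 - 34*j + 5)/(16*j^6 + 56*j^5 + 41*j^4 + 2*j^3 + 29*j^2 - 4*j + 4)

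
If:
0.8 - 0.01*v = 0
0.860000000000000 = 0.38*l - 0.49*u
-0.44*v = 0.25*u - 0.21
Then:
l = -178.21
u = -139.96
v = 80.00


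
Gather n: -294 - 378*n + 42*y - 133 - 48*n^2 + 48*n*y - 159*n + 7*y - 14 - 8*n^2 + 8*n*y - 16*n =-56*n^2 + n*(56*y - 553) + 49*y - 441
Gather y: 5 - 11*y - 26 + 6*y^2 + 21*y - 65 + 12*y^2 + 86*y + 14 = 18*y^2 + 96*y - 72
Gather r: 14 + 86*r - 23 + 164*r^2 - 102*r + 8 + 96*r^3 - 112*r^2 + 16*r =96*r^3 + 52*r^2 - 1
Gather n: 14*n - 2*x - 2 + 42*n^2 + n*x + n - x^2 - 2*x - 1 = 42*n^2 + n*(x + 15) - x^2 - 4*x - 3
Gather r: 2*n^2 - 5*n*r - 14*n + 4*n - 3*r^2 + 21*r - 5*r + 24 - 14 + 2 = 2*n^2 - 10*n - 3*r^2 + r*(16 - 5*n) + 12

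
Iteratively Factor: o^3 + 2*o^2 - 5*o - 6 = (o - 2)*(o^2 + 4*o + 3) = (o - 2)*(o + 1)*(o + 3)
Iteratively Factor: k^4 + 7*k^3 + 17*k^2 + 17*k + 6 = (k + 3)*(k^3 + 4*k^2 + 5*k + 2) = (k + 2)*(k + 3)*(k^2 + 2*k + 1) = (k + 1)*(k + 2)*(k + 3)*(k + 1)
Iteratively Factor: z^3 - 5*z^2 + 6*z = (z - 3)*(z^2 - 2*z) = z*(z - 3)*(z - 2)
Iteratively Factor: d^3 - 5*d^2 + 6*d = (d - 3)*(d^2 - 2*d) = (d - 3)*(d - 2)*(d)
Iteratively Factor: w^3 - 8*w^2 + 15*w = (w)*(w^2 - 8*w + 15) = w*(w - 5)*(w - 3)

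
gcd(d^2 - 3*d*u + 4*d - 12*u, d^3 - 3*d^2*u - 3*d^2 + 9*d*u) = -d + 3*u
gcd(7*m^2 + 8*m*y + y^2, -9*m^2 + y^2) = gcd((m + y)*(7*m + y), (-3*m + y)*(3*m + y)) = 1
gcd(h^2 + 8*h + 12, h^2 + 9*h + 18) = h + 6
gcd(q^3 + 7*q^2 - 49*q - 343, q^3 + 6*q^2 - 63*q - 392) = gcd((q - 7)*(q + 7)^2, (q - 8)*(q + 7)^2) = q^2 + 14*q + 49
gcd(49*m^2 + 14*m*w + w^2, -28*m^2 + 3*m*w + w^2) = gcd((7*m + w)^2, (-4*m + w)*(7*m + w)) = 7*m + w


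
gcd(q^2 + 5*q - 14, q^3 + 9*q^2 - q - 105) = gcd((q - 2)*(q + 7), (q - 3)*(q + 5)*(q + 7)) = q + 7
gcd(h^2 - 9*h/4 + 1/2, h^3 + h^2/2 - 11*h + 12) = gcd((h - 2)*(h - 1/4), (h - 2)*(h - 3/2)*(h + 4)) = h - 2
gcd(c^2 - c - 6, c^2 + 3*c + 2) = c + 2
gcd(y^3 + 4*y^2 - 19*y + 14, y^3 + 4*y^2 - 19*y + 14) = y^3 + 4*y^2 - 19*y + 14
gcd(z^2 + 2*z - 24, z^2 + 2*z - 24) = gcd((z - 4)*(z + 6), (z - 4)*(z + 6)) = z^2 + 2*z - 24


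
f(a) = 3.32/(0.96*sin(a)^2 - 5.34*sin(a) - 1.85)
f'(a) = 3.32*(-1.92*sin(a)*cos(a) + 5.34*cos(a))/(0.96*sin(a)^2 - 5.34*sin(a) - 1.85)^2 = (17.7288 - 6.3744*sin(a))*cos(a)/(-0.96*sin(a)^2 + 5.34*sin(a) + 1.85)^2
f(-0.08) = -2.34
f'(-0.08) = 9.05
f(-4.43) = -0.54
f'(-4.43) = -0.09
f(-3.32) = -1.20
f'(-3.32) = -2.13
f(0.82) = -0.63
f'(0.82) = 0.32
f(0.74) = -0.66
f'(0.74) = 0.39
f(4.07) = 1.09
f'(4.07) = -1.48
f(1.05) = -0.58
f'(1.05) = 0.18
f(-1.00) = 1.00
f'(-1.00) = 1.13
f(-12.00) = -0.75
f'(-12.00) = 0.61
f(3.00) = -1.28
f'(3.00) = -2.49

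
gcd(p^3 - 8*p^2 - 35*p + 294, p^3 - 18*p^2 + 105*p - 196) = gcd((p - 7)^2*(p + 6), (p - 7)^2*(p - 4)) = p^2 - 14*p + 49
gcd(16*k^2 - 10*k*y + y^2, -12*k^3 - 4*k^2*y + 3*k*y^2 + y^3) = -2*k + y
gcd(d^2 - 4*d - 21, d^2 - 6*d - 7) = d - 7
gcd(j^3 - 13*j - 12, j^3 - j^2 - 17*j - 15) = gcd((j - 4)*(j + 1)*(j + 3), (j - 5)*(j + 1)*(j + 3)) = j^2 + 4*j + 3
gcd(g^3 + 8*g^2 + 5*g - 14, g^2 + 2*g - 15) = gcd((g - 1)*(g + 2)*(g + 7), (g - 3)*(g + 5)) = 1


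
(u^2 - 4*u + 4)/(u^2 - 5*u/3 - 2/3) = 3*(u - 2)/(3*u + 1)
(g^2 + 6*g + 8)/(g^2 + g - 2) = (g + 4)/(g - 1)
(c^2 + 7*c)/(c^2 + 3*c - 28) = c/(c - 4)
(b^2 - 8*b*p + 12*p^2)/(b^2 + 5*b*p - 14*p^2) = (b - 6*p)/(b + 7*p)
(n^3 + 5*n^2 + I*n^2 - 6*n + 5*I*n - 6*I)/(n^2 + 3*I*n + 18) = (n^3 + n^2*(5 + I) + n*(-6 + 5*I) - 6*I)/(n^2 + 3*I*n + 18)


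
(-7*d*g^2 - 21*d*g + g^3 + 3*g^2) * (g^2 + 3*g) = -7*d*g^4 - 42*d*g^3 - 63*d*g^2 + g^5 + 6*g^4 + 9*g^3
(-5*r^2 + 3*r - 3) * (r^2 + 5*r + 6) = -5*r^4 - 22*r^3 - 18*r^2 + 3*r - 18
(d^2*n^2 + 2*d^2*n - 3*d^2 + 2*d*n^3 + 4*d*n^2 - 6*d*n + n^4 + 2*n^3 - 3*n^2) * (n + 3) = d^2*n^3 + 5*d^2*n^2 + 3*d^2*n - 9*d^2 + 2*d*n^4 + 10*d*n^3 + 6*d*n^2 - 18*d*n + n^5 + 5*n^4 + 3*n^3 - 9*n^2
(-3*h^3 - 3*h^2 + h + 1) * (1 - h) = 3*h^4 - 4*h^2 + 1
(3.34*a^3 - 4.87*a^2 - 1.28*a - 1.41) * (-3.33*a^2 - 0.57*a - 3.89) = -11.1222*a^5 + 14.3133*a^4 - 5.9543*a^3 + 24.3692*a^2 + 5.7829*a + 5.4849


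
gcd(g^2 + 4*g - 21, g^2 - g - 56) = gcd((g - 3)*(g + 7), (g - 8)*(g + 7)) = g + 7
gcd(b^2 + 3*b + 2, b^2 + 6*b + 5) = b + 1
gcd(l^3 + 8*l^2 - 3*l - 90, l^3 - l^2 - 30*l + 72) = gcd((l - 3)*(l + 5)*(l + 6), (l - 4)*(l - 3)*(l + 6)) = l^2 + 3*l - 18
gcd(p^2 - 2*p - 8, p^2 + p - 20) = p - 4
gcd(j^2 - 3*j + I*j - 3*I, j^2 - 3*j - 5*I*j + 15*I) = j - 3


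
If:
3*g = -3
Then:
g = -1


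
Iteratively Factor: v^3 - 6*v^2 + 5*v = (v - 1)*(v^2 - 5*v) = (v - 5)*(v - 1)*(v)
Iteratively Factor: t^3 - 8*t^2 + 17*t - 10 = (t - 5)*(t^2 - 3*t + 2) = (t - 5)*(t - 2)*(t - 1)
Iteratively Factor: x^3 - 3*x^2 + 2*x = (x)*(x^2 - 3*x + 2) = x*(x - 1)*(x - 2)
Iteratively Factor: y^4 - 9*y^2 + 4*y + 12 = (y - 2)*(y^3 + 2*y^2 - 5*y - 6) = (y - 2)^2*(y^2 + 4*y + 3) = (y - 2)^2*(y + 1)*(y + 3)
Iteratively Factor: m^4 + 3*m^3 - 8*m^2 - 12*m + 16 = (m + 4)*(m^3 - m^2 - 4*m + 4) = (m - 2)*(m + 4)*(m^2 + m - 2) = (m - 2)*(m + 2)*(m + 4)*(m - 1)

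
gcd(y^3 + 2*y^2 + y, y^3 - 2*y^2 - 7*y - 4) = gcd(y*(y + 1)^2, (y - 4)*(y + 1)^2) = y^2 + 2*y + 1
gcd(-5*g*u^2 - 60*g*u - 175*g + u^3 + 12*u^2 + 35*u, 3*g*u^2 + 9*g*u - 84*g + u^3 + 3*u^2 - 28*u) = u + 7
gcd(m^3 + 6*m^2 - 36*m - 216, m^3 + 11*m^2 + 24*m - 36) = m^2 + 12*m + 36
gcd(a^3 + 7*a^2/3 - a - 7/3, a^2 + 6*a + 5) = a + 1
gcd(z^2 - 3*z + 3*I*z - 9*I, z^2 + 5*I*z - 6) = z + 3*I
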